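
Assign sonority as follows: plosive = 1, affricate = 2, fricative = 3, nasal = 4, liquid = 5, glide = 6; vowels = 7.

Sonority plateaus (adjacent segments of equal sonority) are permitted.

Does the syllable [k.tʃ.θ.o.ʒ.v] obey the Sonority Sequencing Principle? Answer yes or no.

yes

Onset: /k/ is a plosive (sonority 1), /tʃ/ is an affricate (sonority 2), /θ/ is a fricative (sonority 3); then the nucleus /o/ (sonority 7).
Onset profile 1-2-3-7 — rises to the nucleus.
Coda: /ʒ/ is a fricative (sonority 3), /v/ is a fricative (sonority 3).
Coda profile 7-3-3 — falls from the nucleus.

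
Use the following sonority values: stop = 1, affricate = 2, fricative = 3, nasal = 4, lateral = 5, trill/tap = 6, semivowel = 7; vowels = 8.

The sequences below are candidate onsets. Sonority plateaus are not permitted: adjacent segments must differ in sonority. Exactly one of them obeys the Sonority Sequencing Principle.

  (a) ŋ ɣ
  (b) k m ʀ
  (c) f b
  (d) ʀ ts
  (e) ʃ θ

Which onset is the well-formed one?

b

(a) ŋ ɣ: profile 4-3 — violates.
(b) k m ʀ: profile 1-4-6 — obeys.
(c) f b: profile 3-1 — violates.
(d) ʀ ts: profile 6-2 — violates.
(e) ʃ θ: profile 3-3 — violates.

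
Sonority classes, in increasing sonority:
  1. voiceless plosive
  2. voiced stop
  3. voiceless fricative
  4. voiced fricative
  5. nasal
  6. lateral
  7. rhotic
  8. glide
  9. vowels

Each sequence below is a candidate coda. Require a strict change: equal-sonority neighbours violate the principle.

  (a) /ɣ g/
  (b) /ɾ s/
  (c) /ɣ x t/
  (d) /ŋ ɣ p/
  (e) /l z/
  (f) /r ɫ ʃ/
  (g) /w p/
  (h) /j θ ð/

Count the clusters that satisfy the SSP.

7

(a) /ɣ g/: profile 4-2 — obeys.
(b) /ɾ s/: profile 7-3 — obeys.
(c) /ɣ x t/: profile 4-3-1 — obeys.
(d) /ŋ ɣ p/: profile 5-4-1 — obeys.
(e) /l z/: profile 6-4 — obeys.
(f) /r ɫ ʃ/: profile 7-6-3 — obeys.
(g) /w p/: profile 8-1 — obeys.
(h) /j θ ð/: profile 8-3-4 — violates.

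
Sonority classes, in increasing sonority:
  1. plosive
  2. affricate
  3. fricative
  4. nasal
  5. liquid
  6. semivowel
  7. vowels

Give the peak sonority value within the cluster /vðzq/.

3

/v/: fricative = 3.
/ð/: fricative = 3.
/z/: fricative = 3.
/q/: plosive = 1.
The maximum is 3.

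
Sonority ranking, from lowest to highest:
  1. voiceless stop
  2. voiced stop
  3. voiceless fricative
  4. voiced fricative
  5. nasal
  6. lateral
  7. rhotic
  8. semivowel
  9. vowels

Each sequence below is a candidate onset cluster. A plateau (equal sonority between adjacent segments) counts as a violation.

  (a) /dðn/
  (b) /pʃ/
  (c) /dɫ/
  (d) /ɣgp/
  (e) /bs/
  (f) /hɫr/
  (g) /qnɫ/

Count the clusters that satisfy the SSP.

6

(a) sonority 2-4-5: well-formed.
(b) sonority 1-3: well-formed.
(c) sonority 2-6: well-formed.
(d) sonority 4-2-1: ill-formed.
(e) sonority 2-3: well-formed.
(f) sonority 3-6-7: well-formed.
(g) sonority 1-5-6: well-formed.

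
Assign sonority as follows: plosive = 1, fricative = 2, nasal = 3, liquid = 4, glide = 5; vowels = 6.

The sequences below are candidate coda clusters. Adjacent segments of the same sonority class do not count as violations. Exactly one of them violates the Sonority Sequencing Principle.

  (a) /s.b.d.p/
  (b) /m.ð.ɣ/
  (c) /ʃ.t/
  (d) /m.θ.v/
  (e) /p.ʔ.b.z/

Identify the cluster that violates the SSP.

e

(a) sonority 2-1-1-1: well-formed.
(b) sonority 3-2-2: well-formed.
(c) sonority 2-1: well-formed.
(d) sonority 3-2-2: well-formed.
(e) sonority 1-1-1-2: ill-formed.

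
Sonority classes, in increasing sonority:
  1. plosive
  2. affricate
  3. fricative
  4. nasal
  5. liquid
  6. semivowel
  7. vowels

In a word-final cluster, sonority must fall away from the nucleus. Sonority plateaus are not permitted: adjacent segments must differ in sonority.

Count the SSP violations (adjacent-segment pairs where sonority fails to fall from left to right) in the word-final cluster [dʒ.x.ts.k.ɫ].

/dʒ/ — affricate, sonority 2.
/x/ — fricative, sonority 3.
/ts/ — affricate, sonority 2.
/k/ — plosive, sonority 1.
/ɫ/ — liquid, sonority 5.
/dʒ/→/x/: 2→3 (does not fall) — violation.
/x/→/ts/: 3→2 (falls) — ok.
/ts/→/k/: 2→1 (falls) — ok.
/k/→/ɫ/: 1→5 (does not fall) — violation.

2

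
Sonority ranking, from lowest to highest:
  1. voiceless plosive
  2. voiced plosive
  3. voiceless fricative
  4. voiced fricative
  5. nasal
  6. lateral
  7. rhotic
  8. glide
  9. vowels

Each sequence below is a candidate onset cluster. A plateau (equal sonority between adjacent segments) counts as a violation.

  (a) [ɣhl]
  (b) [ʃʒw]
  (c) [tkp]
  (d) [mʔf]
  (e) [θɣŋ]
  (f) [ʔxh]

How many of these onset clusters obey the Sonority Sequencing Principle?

(a) 4-3-6 → violates
(b) 3-4-8 → obeys
(c) 1-1-1 → violates
(d) 5-1-3 → violates
(e) 3-4-5 → obeys
(f) 1-3-3 → violates

2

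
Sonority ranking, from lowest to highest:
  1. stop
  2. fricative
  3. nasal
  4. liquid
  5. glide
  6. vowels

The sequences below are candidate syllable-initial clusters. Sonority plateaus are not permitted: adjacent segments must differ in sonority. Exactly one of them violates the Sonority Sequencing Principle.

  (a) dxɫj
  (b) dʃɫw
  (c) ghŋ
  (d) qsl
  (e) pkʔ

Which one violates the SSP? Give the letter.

(a) 1-2-4-5 → obeys
(b) 1-2-4-5 → obeys
(c) 1-2-3 → obeys
(d) 1-2-4 → obeys
(e) 1-1-1 → violates

e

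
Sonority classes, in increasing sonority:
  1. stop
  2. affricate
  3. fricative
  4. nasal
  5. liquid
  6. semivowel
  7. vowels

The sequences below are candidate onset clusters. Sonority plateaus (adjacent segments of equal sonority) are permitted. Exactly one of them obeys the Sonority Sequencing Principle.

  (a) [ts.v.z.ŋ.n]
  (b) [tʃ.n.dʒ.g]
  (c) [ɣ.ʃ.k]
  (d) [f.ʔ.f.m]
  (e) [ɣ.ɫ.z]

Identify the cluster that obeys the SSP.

(a) 2-3-3-4-4 → obeys
(b) 2-4-2-1 → violates
(c) 3-3-1 → violates
(d) 3-1-3-4 → violates
(e) 3-5-3 → violates

a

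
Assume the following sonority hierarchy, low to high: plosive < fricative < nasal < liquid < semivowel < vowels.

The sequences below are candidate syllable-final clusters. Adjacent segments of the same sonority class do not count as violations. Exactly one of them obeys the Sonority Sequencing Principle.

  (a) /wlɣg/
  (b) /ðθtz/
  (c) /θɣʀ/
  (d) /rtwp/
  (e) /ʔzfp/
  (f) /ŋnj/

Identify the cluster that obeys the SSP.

a

(a) 5-4-2-1 → obeys
(b) 2-2-1-2 → violates
(c) 2-2-4 → violates
(d) 4-1-5-1 → violates
(e) 1-2-2-1 → violates
(f) 3-3-5 → violates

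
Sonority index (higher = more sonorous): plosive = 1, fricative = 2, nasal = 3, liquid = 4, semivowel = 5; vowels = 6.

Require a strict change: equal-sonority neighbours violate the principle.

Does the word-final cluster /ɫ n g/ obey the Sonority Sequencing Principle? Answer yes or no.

/ɫ/ — liquid, sonority 4.
/n/ — nasal, sonority 3.
/g/ — plosive, sonority 1.
The profile 4-3-1 strictly falls, so the word-final cluster satisfies the SSP.

yes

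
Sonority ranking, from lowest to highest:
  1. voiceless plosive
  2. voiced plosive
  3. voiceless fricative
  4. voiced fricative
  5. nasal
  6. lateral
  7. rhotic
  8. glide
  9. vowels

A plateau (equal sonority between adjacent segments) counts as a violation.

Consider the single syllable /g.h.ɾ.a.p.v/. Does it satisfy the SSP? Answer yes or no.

Onset: /g/ is a voiced plosive (sonority 2), /h/ is a voiceless fricative (sonority 3), /ɾ/ is a rhotic (sonority 7); then the nucleus /a/ (sonority 9).
Onset profile 2-3-7-9 — rises to the nucleus.
Coda: /p/ is a voiceless plosive (sonority 1), /v/ is a voiced fricative (sonority 4).
Coda profile 9-1-4 — does not strictly fall throughout.

no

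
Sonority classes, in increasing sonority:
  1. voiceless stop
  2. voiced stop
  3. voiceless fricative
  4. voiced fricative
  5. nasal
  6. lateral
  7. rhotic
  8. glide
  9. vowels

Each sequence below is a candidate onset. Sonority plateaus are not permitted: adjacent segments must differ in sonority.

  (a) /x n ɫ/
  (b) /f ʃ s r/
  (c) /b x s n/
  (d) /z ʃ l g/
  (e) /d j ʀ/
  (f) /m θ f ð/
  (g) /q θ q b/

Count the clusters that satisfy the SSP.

(a) 3-5-6 → obeys
(b) 3-3-3-7 → violates
(c) 2-3-3-5 → violates
(d) 4-3-6-2 → violates
(e) 2-8-7 → violates
(f) 5-3-3-4 → violates
(g) 1-3-1-2 → violates

1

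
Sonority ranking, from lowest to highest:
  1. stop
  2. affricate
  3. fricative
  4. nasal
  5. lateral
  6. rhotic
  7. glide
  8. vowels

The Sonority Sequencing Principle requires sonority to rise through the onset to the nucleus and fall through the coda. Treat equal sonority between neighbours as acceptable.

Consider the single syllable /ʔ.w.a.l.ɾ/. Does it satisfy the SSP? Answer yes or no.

Onset: /ʔ/ is a stop (sonority 1), /w/ is a glide (sonority 7); then the nucleus /a/ (sonority 8).
Onset profile 1-7-8 — rises to the nucleus.
Coda: /l/ is a lateral (sonority 5), /ɾ/ is a rhotic (sonority 6).
Coda profile 8-5-6 — does not fall throughout.

no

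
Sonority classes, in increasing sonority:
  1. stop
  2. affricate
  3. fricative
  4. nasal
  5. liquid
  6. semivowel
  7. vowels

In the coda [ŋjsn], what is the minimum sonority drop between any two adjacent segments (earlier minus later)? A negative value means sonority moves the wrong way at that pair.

-2

/ŋ/: nasal = 4.
/j/: semivowel = 6.
/s/: fricative = 3.
/n/: nasal = 4.
/ŋ/→/j/: change -2.
/j/→/s/: change +3.
/s/→/n/: change -1.
Minimum = -2.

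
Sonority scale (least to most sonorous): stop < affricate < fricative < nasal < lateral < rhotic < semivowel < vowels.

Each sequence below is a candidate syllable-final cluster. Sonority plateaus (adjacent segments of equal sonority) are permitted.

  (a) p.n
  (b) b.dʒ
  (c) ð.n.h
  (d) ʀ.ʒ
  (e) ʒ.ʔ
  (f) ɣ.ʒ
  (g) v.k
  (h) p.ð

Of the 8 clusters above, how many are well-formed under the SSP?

4

(a) 1-4 → violates
(b) 1-2 → violates
(c) 3-4-3 → violates
(d) 6-3 → obeys
(e) 3-1 → obeys
(f) 3-3 → obeys
(g) 3-1 → obeys
(h) 1-3 → violates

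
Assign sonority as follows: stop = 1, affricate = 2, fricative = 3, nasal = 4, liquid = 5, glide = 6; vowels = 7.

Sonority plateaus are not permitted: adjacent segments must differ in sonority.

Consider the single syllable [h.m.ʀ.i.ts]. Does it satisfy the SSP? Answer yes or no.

yes

Onset: /h/ is a fricative (sonority 3), /m/ is a nasal (sonority 4), /ʀ/ is a liquid (sonority 5); then the nucleus /i/ (sonority 7).
Onset profile 3-4-5-7 — rises to the nucleus.
Coda: /ts/ is an affricate (sonority 2).
Coda profile 7-2 — falls from the nucleus.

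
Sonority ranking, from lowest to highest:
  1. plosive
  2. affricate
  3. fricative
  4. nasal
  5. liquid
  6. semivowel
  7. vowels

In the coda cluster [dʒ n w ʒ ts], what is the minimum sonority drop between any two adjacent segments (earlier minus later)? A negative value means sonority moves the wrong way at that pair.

-2

/dʒ/ is an affricate (sonority 2).
/n/ is a nasal (sonority 4).
/w/ is a semivowel (sonority 6).
/ʒ/ is a fricative (sonority 3).
/ts/ is an affricate (sonority 2).
/dʒ/→/n/: change -2.
/n/→/w/: change -2.
/w/→/ʒ/: change +3.
/ʒ/→/ts/: change +1.
Minimum = -2.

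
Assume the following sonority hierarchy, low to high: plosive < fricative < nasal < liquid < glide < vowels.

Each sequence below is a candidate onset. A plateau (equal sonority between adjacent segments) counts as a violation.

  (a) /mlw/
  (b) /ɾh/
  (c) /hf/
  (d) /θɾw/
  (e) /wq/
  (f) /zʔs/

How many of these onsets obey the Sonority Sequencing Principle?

2

(a) sonority 3-4-5: well-formed.
(b) sonority 4-2: ill-formed.
(c) sonority 2-2: ill-formed.
(d) sonority 2-4-5: well-formed.
(e) sonority 5-1: ill-formed.
(f) sonority 2-1-2: ill-formed.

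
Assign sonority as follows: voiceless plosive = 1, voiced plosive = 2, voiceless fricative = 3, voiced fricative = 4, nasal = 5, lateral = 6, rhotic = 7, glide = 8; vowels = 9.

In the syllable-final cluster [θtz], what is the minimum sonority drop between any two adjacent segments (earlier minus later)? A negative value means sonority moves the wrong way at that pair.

/θ/ — voiceless fricative, sonority 3.
/t/ — voiceless plosive, sonority 1.
/z/ — voiced fricative, sonority 4.
/θ/→/t/: change +2.
/t/→/z/: change -3.
Minimum = -3.

-3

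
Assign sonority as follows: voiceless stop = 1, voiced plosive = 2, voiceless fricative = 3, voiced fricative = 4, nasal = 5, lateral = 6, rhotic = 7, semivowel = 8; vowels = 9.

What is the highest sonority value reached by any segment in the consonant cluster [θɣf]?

4

/θ/ — voiceless fricative, sonority 3.
/ɣ/ — voiced fricative, sonority 4.
/f/ — voiceless fricative, sonority 3.
The maximum is 4.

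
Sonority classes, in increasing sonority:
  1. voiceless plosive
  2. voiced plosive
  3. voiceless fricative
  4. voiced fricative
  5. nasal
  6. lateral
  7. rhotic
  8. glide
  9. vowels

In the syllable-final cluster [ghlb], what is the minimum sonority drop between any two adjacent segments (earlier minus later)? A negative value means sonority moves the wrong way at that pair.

/g/: voiced plosive = 2.
/h/: voiceless fricative = 3.
/l/: lateral = 6.
/b/: voiced plosive = 2.
/g/→/h/: change -1.
/h/→/l/: change -3.
/l/→/b/: change +4.
Minimum = -3.

-3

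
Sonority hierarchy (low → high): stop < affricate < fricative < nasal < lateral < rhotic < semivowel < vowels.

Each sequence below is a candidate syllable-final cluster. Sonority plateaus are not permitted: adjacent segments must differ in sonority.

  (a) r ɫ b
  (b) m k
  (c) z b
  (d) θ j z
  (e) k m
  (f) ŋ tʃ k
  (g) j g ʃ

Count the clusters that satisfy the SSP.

(a) r ɫ b: profile 6-5-1 — obeys.
(b) m k: profile 4-1 — obeys.
(c) z b: profile 3-1 — obeys.
(d) θ j z: profile 3-7-3 — violates.
(e) k m: profile 1-4 — violates.
(f) ŋ tʃ k: profile 4-2-1 — obeys.
(g) j g ʃ: profile 7-1-3 — violates.

4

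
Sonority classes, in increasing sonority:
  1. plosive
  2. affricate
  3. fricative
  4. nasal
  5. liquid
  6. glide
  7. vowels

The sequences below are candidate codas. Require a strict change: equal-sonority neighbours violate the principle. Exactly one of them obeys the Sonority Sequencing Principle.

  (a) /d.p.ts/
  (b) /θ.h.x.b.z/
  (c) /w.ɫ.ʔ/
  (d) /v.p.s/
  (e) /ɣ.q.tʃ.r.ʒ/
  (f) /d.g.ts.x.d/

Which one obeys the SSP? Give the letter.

c

(a) sonority 1-1-2: ill-formed.
(b) sonority 3-3-3-1-3: ill-formed.
(c) sonority 6-5-1: well-formed.
(d) sonority 3-1-3: ill-formed.
(e) sonority 3-1-2-5-3: ill-formed.
(f) sonority 1-1-2-3-1: ill-formed.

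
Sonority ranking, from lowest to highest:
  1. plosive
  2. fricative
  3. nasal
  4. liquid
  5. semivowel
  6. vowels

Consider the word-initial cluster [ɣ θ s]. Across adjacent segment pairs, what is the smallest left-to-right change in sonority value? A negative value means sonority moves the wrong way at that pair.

/ɣ/: fricative = 2.
/θ/: fricative = 2.
/s/: fricative = 2.
/ɣ/→/θ/: change +0.
/θ/→/s/: change +0.
Minimum = 0.

0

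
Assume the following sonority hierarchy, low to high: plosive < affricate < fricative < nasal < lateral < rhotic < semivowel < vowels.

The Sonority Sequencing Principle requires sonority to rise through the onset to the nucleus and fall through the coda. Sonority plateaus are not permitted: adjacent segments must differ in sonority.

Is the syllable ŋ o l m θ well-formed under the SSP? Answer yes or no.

Onset: /ŋ/ is a nasal (sonority 4); then the nucleus /o/ (sonority 8).
Onset profile 4-8 — rises to the nucleus.
Coda: /l/ is a lateral (sonority 5), /m/ is a nasal (sonority 4), /θ/ is a fricative (sonority 3).
Coda profile 8-5-4-3 — falls from the nucleus.

yes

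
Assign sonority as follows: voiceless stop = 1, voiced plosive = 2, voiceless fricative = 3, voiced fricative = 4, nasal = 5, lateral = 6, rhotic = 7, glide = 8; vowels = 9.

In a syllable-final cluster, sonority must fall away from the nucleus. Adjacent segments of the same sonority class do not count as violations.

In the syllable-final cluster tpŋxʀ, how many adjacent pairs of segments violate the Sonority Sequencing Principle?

2

/t/ is a voiceless stop (sonority 1).
/p/ is a voiceless stop (sonority 1).
/ŋ/ is a nasal (sonority 5).
/x/ is a voiceless fricative (sonority 3).
/ʀ/ is a rhotic (sonority 7).
/t/→/p/: 1→1 (plateau, allowed) — ok.
/p/→/ŋ/: 1→5 (does not fall) — violation.
/ŋ/→/x/: 5→3 (falls) — ok.
/x/→/ʀ/: 3→7 (does not fall) — violation.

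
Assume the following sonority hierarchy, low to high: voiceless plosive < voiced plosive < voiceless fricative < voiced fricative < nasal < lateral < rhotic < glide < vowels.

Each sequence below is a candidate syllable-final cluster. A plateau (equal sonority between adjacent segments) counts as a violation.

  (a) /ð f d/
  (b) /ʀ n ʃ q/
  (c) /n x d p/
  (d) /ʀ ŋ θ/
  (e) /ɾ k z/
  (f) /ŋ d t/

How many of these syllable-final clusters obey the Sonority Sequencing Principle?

(a) /ð f d/: profile 4-3-2 — obeys.
(b) /ʀ n ʃ q/: profile 7-5-3-1 — obeys.
(c) /n x d p/: profile 5-3-2-1 — obeys.
(d) /ʀ ŋ θ/: profile 7-5-3 — obeys.
(e) /ɾ k z/: profile 7-1-4 — violates.
(f) /ŋ d t/: profile 5-2-1 — obeys.

5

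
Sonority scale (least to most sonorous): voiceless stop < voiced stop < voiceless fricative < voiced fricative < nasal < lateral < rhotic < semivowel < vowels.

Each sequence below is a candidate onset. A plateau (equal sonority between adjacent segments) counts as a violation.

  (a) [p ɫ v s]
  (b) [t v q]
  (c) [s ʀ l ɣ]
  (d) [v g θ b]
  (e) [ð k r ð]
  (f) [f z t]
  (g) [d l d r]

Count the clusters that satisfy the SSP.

0

(a) [p ɫ v s]: profile 1-6-4-3 — violates.
(b) [t v q]: profile 1-4-1 — violates.
(c) [s ʀ l ɣ]: profile 3-7-6-4 — violates.
(d) [v g θ b]: profile 4-2-3-2 — violates.
(e) [ð k r ð]: profile 4-1-7-4 — violates.
(f) [f z t]: profile 3-4-1 — violates.
(g) [d l d r]: profile 2-6-2-7 — violates.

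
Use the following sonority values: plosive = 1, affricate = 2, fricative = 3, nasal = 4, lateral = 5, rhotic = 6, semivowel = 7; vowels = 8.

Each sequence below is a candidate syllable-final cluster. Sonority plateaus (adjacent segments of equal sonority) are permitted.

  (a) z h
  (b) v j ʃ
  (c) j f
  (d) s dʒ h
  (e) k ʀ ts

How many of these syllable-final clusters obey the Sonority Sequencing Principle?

2

(a) sonority 3-3: well-formed.
(b) sonority 3-7-3: ill-formed.
(c) sonority 7-3: well-formed.
(d) sonority 3-2-3: ill-formed.
(e) sonority 1-6-2: ill-formed.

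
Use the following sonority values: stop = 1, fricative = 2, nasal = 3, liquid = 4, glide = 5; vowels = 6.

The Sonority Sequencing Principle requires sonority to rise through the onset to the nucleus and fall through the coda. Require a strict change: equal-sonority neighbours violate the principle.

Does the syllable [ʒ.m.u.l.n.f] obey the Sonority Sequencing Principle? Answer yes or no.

Onset: /ʒ/ is a fricative (sonority 2), /m/ is a nasal (sonority 3); then the nucleus /u/ (sonority 6).
Onset profile 2-3-6 — rises to the nucleus.
Coda: /l/ is a liquid (sonority 4), /n/ is a nasal (sonority 3), /f/ is a fricative (sonority 2).
Coda profile 6-4-3-2 — falls from the nucleus.

yes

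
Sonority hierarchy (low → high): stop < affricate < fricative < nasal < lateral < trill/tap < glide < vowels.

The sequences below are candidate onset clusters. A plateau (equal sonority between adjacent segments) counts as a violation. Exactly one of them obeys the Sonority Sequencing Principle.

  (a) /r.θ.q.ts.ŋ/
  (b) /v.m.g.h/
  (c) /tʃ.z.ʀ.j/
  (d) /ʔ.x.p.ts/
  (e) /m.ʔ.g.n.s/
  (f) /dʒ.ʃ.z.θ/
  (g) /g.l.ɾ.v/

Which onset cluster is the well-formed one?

c

(a) 6-3-1-2-4 → violates
(b) 3-4-1-3 → violates
(c) 2-3-6-7 → obeys
(d) 1-3-1-2 → violates
(e) 4-1-1-4-3 → violates
(f) 2-3-3-3 → violates
(g) 1-5-6-3 → violates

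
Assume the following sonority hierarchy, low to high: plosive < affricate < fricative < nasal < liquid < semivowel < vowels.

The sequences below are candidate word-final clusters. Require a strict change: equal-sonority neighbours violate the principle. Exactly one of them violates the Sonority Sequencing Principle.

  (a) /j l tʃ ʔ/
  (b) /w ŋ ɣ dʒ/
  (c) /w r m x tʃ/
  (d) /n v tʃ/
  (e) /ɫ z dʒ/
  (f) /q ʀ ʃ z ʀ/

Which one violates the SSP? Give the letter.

f

(a) 6-5-2-1 → obeys
(b) 6-4-3-2 → obeys
(c) 6-5-4-3-2 → obeys
(d) 4-3-2 → obeys
(e) 5-3-2 → obeys
(f) 1-5-3-3-5 → violates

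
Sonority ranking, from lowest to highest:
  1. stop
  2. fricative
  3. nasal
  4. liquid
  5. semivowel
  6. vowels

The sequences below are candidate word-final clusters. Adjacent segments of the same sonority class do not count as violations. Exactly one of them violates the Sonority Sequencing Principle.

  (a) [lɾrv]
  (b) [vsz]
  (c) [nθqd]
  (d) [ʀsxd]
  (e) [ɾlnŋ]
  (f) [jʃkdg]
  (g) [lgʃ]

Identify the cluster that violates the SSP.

g

(a) 4-4-4-2 → obeys
(b) 2-2-2 → obeys
(c) 3-2-1-1 → obeys
(d) 4-2-2-1 → obeys
(e) 4-4-3-3 → obeys
(f) 5-2-1-1-1 → obeys
(g) 4-1-2 → violates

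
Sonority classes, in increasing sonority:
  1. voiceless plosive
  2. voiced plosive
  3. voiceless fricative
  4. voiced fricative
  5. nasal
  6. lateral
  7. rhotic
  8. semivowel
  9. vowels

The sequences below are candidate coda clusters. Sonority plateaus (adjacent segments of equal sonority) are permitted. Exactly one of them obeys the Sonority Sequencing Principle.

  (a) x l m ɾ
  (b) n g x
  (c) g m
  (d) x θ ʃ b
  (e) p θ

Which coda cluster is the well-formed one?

d

(a) 3-6-5-7 → violates
(b) 5-2-3 → violates
(c) 2-5 → violates
(d) 3-3-3-2 → obeys
(e) 1-3 → violates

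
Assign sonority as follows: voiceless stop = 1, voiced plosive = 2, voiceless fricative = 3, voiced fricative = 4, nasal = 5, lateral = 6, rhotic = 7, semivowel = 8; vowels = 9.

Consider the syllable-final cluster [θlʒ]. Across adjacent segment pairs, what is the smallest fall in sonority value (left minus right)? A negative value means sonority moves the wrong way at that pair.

/θ/: voiceless fricative = 3.
/l/: lateral = 6.
/ʒ/: voiced fricative = 4.
/θ/→/l/: change -3.
/l/→/ʒ/: change +2.
Minimum = -3.

-3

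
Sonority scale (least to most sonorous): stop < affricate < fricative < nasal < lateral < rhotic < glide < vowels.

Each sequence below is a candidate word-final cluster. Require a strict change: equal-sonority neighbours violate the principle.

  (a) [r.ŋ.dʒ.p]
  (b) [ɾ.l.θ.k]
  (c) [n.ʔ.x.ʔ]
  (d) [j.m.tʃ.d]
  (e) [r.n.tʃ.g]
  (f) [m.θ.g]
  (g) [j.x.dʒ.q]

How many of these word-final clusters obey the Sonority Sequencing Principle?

(a) 6-4-2-1 → obeys
(b) 6-5-3-1 → obeys
(c) 4-1-3-1 → violates
(d) 7-4-2-1 → obeys
(e) 6-4-2-1 → obeys
(f) 4-3-1 → obeys
(g) 7-3-2-1 → obeys

6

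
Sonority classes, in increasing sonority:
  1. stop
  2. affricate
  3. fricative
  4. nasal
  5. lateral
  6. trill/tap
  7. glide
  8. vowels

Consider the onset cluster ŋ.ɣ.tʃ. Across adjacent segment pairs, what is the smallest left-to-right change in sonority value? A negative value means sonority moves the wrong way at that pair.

-1

/ŋ/ is a nasal (sonority 4).
/ɣ/ is a fricative (sonority 3).
/tʃ/ is an affricate (sonority 2).
/ŋ/→/ɣ/: change -1.
/ɣ/→/tʃ/: change -1.
Minimum = -1.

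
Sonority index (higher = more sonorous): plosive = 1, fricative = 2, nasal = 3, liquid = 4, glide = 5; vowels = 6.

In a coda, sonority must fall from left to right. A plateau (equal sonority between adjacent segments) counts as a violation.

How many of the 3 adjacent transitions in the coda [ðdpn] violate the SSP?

/ð/: fricative = 2.
/d/: plosive = 1.
/p/: plosive = 1.
/n/: nasal = 3.
/ð/→/d/: 2→1 (falls) — ok.
/d/→/p/: 1→1 (plateau) — violation.
/p/→/n/: 1→3 (does not fall) — violation.

2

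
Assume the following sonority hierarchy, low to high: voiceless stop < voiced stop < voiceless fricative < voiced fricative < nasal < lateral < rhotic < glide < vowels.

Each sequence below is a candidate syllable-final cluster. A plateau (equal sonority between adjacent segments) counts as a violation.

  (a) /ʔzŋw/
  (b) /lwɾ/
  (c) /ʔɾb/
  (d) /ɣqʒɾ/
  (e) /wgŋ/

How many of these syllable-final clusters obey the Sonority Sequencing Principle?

(a) /ʔzŋw/: profile 1-4-5-8 — violates.
(b) /lwɾ/: profile 6-8-7 — violates.
(c) /ʔɾb/: profile 1-7-2 — violates.
(d) /ɣqʒɾ/: profile 4-1-4-7 — violates.
(e) /wgŋ/: profile 8-2-5 — violates.

0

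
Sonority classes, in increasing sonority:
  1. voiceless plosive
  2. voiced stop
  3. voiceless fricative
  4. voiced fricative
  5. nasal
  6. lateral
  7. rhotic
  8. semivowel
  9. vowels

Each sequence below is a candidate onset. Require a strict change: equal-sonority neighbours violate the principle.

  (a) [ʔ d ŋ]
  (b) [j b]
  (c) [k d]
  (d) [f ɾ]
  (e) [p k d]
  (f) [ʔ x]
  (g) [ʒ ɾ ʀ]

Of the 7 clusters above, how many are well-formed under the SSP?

4

(a) [ʔ d ŋ]: profile 1-2-5 — obeys.
(b) [j b]: profile 8-2 — violates.
(c) [k d]: profile 1-2 — obeys.
(d) [f ɾ]: profile 3-7 — obeys.
(e) [p k d]: profile 1-1-2 — violates.
(f) [ʔ x]: profile 1-3 — obeys.
(g) [ʒ ɾ ʀ]: profile 4-7-7 — violates.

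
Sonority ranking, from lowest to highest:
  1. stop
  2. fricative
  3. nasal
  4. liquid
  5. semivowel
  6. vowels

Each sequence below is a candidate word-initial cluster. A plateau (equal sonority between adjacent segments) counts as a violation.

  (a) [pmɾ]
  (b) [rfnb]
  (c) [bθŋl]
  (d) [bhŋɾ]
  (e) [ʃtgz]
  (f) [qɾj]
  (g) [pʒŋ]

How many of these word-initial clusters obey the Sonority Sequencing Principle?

(a) 1-3-4 → obeys
(b) 4-2-3-1 → violates
(c) 1-2-3-4 → obeys
(d) 1-2-3-4 → obeys
(e) 2-1-1-2 → violates
(f) 1-4-5 → obeys
(g) 1-2-3 → obeys

5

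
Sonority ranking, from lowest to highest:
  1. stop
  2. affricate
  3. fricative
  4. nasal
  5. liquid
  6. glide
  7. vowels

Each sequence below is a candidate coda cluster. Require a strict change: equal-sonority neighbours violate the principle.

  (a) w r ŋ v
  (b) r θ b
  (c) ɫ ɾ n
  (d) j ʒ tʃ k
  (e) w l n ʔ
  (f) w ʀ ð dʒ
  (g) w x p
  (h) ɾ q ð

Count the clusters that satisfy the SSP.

(a) sonority 6-5-4-3: well-formed.
(b) sonority 5-3-1: well-formed.
(c) sonority 5-5-4: ill-formed.
(d) sonority 6-3-2-1: well-formed.
(e) sonority 6-5-4-1: well-formed.
(f) sonority 6-5-3-2: well-formed.
(g) sonority 6-3-1: well-formed.
(h) sonority 5-1-3: ill-formed.

6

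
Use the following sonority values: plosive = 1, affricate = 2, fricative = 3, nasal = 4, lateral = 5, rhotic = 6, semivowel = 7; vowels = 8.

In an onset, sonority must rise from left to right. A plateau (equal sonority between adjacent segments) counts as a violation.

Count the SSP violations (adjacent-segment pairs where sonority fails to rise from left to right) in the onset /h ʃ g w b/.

/h/ — fricative, sonority 3.
/ʃ/ — fricative, sonority 3.
/g/ — plosive, sonority 1.
/w/ — semivowel, sonority 7.
/b/ — plosive, sonority 1.
/h/→/ʃ/: 3→3 (plateau) — violation.
/ʃ/→/g/: 3→1 (does not rise) — violation.
/g/→/w/: 1→7 (rises) — ok.
/w/→/b/: 7→1 (does not rise) — violation.

3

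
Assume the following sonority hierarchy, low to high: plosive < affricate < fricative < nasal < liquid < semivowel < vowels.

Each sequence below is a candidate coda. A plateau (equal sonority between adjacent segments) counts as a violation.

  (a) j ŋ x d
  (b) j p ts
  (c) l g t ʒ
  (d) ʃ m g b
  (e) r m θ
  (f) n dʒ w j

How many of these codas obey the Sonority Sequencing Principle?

2

(a) 6-4-3-1 → obeys
(b) 6-1-2 → violates
(c) 5-1-1-3 → violates
(d) 3-4-1-1 → violates
(e) 5-4-3 → obeys
(f) 4-2-6-6 → violates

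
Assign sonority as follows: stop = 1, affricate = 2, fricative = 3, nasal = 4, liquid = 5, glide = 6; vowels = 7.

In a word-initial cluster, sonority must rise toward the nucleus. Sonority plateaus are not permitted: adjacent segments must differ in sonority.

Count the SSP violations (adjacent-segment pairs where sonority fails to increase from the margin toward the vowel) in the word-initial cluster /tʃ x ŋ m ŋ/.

2

/tʃ/ is an affricate (sonority 2).
/x/ is a fricative (sonority 3).
/ŋ/ is a nasal (sonority 4).
/m/ is a nasal (sonority 4).
/ŋ/ is a nasal (sonority 4).
/tʃ/→/x/: 2→3 (rises) — ok.
/x/→/ŋ/: 3→4 (rises) — ok.
/ŋ/→/m/: 4→4 (plateau) — violation.
/m/→/ŋ/: 4→4 (plateau) — violation.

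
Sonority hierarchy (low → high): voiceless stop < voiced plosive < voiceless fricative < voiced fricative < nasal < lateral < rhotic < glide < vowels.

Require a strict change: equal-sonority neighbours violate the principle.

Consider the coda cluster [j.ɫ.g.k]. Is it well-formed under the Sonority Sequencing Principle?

/j/ — glide, sonority 8.
/ɫ/ — lateral, sonority 6.
/g/ — voiced plosive, sonority 2.
/k/ — voiceless stop, sonority 1.
The profile 8-6-2-1 strictly falls, so the coda cluster satisfies the SSP.

yes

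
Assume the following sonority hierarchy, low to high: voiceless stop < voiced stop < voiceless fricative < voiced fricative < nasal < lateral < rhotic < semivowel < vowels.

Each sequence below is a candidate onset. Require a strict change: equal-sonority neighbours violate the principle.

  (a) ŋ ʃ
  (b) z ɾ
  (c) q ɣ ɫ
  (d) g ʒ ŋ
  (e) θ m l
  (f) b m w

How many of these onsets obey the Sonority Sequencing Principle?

5

(a) 5-3 → violates
(b) 4-7 → obeys
(c) 1-4-6 → obeys
(d) 2-4-5 → obeys
(e) 3-5-6 → obeys
(f) 2-5-8 → obeys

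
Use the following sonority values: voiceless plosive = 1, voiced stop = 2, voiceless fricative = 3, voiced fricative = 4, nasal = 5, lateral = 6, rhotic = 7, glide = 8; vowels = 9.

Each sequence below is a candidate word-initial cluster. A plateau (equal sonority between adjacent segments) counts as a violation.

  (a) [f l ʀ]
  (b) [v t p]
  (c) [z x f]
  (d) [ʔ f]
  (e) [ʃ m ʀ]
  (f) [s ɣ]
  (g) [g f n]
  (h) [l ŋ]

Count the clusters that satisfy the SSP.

5

(a) [f l ʀ]: profile 3-6-7 — obeys.
(b) [v t p]: profile 4-1-1 — violates.
(c) [z x f]: profile 4-3-3 — violates.
(d) [ʔ f]: profile 1-3 — obeys.
(e) [ʃ m ʀ]: profile 3-5-7 — obeys.
(f) [s ɣ]: profile 3-4 — obeys.
(g) [g f n]: profile 2-3-5 — obeys.
(h) [l ŋ]: profile 6-5 — violates.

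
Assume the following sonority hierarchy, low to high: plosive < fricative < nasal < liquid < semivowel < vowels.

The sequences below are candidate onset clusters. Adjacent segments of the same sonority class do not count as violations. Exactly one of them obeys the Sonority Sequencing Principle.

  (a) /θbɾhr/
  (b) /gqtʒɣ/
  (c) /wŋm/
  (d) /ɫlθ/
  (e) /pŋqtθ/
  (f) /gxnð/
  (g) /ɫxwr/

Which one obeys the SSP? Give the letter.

(a) 2-1-4-2-4 → violates
(b) 1-1-1-2-2 → obeys
(c) 5-3-3 → violates
(d) 4-4-2 → violates
(e) 1-3-1-1-2 → violates
(f) 1-2-3-2 → violates
(g) 4-2-5-4 → violates

b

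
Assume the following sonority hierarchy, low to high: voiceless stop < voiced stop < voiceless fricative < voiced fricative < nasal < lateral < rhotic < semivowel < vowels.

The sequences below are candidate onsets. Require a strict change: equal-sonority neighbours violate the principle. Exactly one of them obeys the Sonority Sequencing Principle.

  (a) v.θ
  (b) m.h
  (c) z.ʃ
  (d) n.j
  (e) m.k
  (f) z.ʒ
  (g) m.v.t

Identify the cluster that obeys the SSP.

(a) v.θ: profile 4-3 — violates.
(b) m.h: profile 5-3 — violates.
(c) z.ʃ: profile 4-3 — violates.
(d) n.j: profile 5-8 — obeys.
(e) m.k: profile 5-1 — violates.
(f) z.ʒ: profile 4-4 — violates.
(g) m.v.t: profile 5-4-1 — violates.

d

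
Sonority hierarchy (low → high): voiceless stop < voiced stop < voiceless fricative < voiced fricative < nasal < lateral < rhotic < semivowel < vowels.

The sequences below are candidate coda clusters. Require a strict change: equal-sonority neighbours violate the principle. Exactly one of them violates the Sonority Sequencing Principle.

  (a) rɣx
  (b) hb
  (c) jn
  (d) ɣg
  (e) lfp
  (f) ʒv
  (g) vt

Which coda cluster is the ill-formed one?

f

(a) 7-4-3 → obeys
(b) 3-2 → obeys
(c) 8-5 → obeys
(d) 4-2 → obeys
(e) 6-3-1 → obeys
(f) 4-4 → violates
(g) 4-1 → obeys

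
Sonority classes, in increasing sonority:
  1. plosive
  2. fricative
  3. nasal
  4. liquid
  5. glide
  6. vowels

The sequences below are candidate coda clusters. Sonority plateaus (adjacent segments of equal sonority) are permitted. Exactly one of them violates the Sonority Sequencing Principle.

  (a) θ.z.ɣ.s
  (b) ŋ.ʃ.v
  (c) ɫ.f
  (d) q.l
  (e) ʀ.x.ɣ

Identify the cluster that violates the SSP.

d

(a) 2-2-2-2 → obeys
(b) 3-2-2 → obeys
(c) 4-2 → obeys
(d) 1-4 → violates
(e) 4-2-2 → obeys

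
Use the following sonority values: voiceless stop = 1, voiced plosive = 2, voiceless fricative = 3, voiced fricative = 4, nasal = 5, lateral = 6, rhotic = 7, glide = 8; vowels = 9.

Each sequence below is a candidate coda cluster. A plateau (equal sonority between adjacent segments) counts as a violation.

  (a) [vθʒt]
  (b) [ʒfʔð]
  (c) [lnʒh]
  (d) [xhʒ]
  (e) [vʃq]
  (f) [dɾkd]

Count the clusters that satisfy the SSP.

(a) [vθʒt]: profile 4-3-4-1 — violates.
(b) [ʒfʔð]: profile 4-3-1-4 — violates.
(c) [lnʒh]: profile 6-5-4-3 — obeys.
(d) [xhʒ]: profile 3-3-4 — violates.
(e) [vʃq]: profile 4-3-1 — obeys.
(f) [dɾkd]: profile 2-7-1-2 — violates.

2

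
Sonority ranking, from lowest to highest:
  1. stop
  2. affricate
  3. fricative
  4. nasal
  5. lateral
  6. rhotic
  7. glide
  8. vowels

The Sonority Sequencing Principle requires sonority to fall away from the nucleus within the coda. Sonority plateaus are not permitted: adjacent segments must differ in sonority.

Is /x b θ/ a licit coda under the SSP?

/x/: fricative = 3.
/b/: stop = 1.
/θ/: fricative = 3.
The profile is 3-1-3. Between /b/ (1) and /θ/ (3) sonority does not fall, so the cluster violates the SSP.

no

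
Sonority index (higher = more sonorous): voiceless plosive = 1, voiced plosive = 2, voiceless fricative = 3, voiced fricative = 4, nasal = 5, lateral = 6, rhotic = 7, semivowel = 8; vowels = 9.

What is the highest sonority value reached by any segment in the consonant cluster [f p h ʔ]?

3

/f/ is a voiceless fricative (sonority 3).
/p/ is a voiceless plosive (sonority 1).
/h/ is a voiceless fricative (sonority 3).
/ʔ/ is a voiceless plosive (sonority 1).
The maximum is 3.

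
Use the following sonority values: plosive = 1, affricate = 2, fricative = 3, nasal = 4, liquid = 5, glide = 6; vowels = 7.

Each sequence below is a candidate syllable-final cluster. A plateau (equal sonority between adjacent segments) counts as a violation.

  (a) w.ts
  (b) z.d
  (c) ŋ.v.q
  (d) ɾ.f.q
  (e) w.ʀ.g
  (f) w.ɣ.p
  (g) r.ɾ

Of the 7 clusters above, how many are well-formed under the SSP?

6

(a) sonority 6-2: well-formed.
(b) sonority 3-1: well-formed.
(c) sonority 4-3-1: well-formed.
(d) sonority 5-3-1: well-formed.
(e) sonority 6-5-1: well-formed.
(f) sonority 6-3-1: well-formed.
(g) sonority 5-5: ill-formed.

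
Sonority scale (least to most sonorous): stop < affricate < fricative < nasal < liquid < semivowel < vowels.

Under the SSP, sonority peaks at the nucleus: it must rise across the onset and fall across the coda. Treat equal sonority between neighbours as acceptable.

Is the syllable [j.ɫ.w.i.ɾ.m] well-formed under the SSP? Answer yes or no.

no

Onset: /j/ is a semivowel (sonority 6), /ɫ/ is a liquid (sonority 5), /w/ is a semivowel (sonority 6); then the nucleus /i/ (sonority 7).
Onset profile 6-5-6-7 — does not rise throughout.
Coda: /ɾ/ is a liquid (sonority 5), /m/ is a nasal (sonority 4).
Coda profile 7-5-4 — falls from the nucleus.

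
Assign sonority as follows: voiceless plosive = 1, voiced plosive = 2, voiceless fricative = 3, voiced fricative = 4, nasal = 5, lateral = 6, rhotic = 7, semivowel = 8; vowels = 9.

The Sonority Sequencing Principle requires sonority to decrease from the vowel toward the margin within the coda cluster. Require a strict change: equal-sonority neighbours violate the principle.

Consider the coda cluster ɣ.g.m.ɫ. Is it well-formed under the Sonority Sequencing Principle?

/ɣ/: voiced fricative = 4.
/g/: voiced plosive = 2.
/m/: nasal = 5.
/ɫ/: lateral = 6.
The profile is 4-2-5-6. Between /g/ (2) and /m/ (5) sonority does not fall, so the cluster violates the SSP.

no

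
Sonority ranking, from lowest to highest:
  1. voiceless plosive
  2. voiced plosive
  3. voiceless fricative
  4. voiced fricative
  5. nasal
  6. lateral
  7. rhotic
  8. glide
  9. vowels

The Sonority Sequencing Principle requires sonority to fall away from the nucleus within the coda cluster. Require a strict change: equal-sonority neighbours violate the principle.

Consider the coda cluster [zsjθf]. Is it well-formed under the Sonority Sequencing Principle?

no

/z/ is a voiced fricative (sonority 4).
/s/ is a voiceless fricative (sonority 3).
/j/ is a glide (sonority 8).
/θ/ is a voiceless fricative (sonority 3).
/f/ is a voiceless fricative (sonority 3).
The profile is 4-3-8-3-3. Between /s/ (3) and /j/ (8) sonority does not fall, so the cluster violates the SSP.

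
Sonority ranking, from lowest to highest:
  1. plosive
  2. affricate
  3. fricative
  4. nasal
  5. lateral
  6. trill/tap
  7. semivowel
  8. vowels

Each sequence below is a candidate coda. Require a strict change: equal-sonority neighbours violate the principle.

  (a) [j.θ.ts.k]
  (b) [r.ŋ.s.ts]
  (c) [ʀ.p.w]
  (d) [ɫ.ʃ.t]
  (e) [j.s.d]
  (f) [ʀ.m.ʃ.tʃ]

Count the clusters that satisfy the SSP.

(a) 7-3-2-1 → obeys
(b) 6-4-3-2 → obeys
(c) 6-1-7 → violates
(d) 5-3-1 → obeys
(e) 7-3-1 → obeys
(f) 6-4-3-2 → obeys

5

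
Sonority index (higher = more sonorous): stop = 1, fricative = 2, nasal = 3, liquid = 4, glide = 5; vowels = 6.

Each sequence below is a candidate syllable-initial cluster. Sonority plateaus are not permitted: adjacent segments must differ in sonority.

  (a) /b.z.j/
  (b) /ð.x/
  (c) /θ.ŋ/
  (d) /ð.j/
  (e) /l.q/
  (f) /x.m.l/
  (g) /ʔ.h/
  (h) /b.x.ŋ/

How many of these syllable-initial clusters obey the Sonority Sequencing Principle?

6

(a) /b.z.j/: profile 1-2-5 — obeys.
(b) /ð.x/: profile 2-2 — violates.
(c) /θ.ŋ/: profile 2-3 — obeys.
(d) /ð.j/: profile 2-5 — obeys.
(e) /l.q/: profile 4-1 — violates.
(f) /x.m.l/: profile 2-3-4 — obeys.
(g) /ʔ.h/: profile 1-2 — obeys.
(h) /b.x.ŋ/: profile 1-2-3 — obeys.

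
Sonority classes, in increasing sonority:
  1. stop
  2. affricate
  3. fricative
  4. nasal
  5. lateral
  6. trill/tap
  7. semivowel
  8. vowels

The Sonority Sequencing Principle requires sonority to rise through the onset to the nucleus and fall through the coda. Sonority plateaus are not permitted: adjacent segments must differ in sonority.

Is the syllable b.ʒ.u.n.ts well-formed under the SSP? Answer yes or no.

yes

Onset: /b/ is a stop (sonority 1), /ʒ/ is a fricative (sonority 3); then the nucleus /u/ (sonority 8).
Onset profile 1-3-8 — rises to the nucleus.
Coda: /n/ is a nasal (sonority 4), /ts/ is an affricate (sonority 2).
Coda profile 8-4-2 — falls from the nucleus.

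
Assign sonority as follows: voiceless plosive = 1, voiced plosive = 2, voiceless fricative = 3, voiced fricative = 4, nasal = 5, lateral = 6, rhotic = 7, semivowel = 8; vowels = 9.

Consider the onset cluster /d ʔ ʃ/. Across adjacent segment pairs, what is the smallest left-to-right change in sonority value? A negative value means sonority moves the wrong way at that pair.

/d/ — voiced plosive, sonority 2.
/ʔ/ — voiceless plosive, sonority 1.
/ʃ/ — voiceless fricative, sonority 3.
/d/→/ʔ/: change -1.
/ʔ/→/ʃ/: change +2.
Minimum = -1.

-1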